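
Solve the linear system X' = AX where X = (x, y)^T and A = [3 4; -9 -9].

x(t) = 2C_1e^(-3t) + 2C_2te^(-3t) + C_2e^(-3t), y(t) = -3C_1e^(-3t) - 3C_2te^(-3t) - C_2e^(-3t)

Coefficient matrix A = [[3, 4], [-9, -9]].
Characteristic polynomial det(A - λI) = λ^2 + 6λ + 9 = 0.
Single eigenvalue λ = -3 with algebraic multiplicity 2.
Eigenvector v = (2,-3); generalized eigenvector w with (A-λI)w=v is (1,-1).
General solution: e^(-3t)[C_1·v + C_2·(t·v + w)].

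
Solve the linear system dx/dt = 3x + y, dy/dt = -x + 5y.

x(t) = K_1e^(4t) + K_2te^(4t) - 3K_2e^(4t), y(t) = K_1e^(4t) + K_2te^(4t) - 2K_2e^(4t)

Coefficient matrix A = [[3, 1], [-1, 5]].
Characteristic polynomial det(A - λI) = λ^2 - 8λ + 16 = 0.
Single eigenvalue λ = 4 with algebraic multiplicity 2.
Eigenvector v = (1,1); generalized eigenvector w with (A-λI)w=v is (-3,-2).
General solution: e^(4t)[K_1·v + K_2·(t·v + w)].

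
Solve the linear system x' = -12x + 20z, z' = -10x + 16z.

x(t) = 3C_1e^(2t)sin(2t) + C_1e^(2t)cos(2t) + C_2e^(2t)sin(2t) - 3C_2e^(2t)cos(2t), z(t) = 2C_1e^(2t)sin(2t) + C_1e^(2t)cos(2t) + C_2e^(2t)sin(2t) - 2C_2e^(2t)cos(2t)

Coefficient matrix A = [[-12, 20], [-10, 16]].
Characteristic polynomial det(A - λI) = λ^2 - 4λ + 8 = 0.
Eigenvalues λ = 2 ± 2i (complex conjugate pair).
For λ=2+2i: an eigenvector is (1,1) - i(3,2) = (1 - 3i, 1 - 2i).
A real fundamental pair from Re and Im of e^((2+2i)t)v: X_1 = e^(2t)(cos(2t)·(1,1) + sin(2t)·(3,2)), X_2 = e^(2t)(sin(2t)·(1,1) - cos(2t)·(3,2)).
General solution: C_1X_1 + C_2X_2.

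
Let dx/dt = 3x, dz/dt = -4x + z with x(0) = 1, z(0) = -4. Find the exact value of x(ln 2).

8

A = [[3,0],[-4,1]]; eigenvalues λ = 1, 3.
Eigenvectors: (0,1) for λ=1, (-1,2) for λ=3.
From the initial condition, c_1 = -2, c_2 = -1.
x(ln 2) = (-2)(2^1)(0) + (-1)(2^3)(-1) = 8.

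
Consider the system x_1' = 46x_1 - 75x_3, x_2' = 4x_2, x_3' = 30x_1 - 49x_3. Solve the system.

x_1(t) = -5c_1e^(t) + 3c_3e^(-4t), x_2(t) = c_2e^(4t), x_3(t) = -3c_1e^(t) + 2c_3e^(-4t)

Coefficient matrix A = [[46, 0, -75], [0, 4, 0], [30, 0, -49]].
det(A - λI) = 0 gives eigenvalues λ = 1, 4, -4.
For λ=1: eigenvector (-5,0,-3).
For λ=4: eigenvector (0,1,0).
For λ=-4: eigenvector (3,0,2).
General solution: c_1e^(t)(-5,0,-3) + c_2e^(4t)(0,1,0) + c_3e^(-4t)(3,0,2).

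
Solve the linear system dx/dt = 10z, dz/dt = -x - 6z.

x(t) = -C_1e^(-3t)sin(t) + 3C_1e^(-3t)cos(t) + 3C_2e^(-3t)sin(t) + C_2e^(-3t)cos(t), z(t) = -C_1e^(-3t)cos(t) - C_2e^(-3t)sin(t)

Coefficient matrix A = [[0, 10], [-1, -6]].
Characteristic polynomial det(A - λI) = λ^2 + 6λ + 10 = 0.
Eigenvalues λ = -3 ± i (complex conjugate pair).
For λ=-3+i: an eigenvector is (3,-1) - i(-1,0) = (3 + i, -1).
A real fundamental pair from Re and Im of e^((-3+i)t)v: X_1 = e^(-3t)(cos(t)·(3,-1) + sin(t)·(-1,0)), X_2 = e^(-3t)(sin(t)·(3,-1) - cos(t)·(-1,0)).
General solution: C_1X_1 + C_2X_2.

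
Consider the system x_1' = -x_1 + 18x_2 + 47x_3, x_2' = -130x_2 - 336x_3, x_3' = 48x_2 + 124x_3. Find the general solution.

Coefficient matrix A = [[-1, 18, 47], [0, -130, -336], [0, 48, 124]].
det(A - λI) = 0 gives eigenvalues λ = -1, -2, -4.
For λ=-1: eigenvector (1,0,0).
For λ=-2: eigenvector (-2,21,-8).
For λ=-4: eigenvector (-1,8,-3).
General solution: C_1e^(-t)(1,0,0) + C_2e^(-2t)(-2,21,-8) + C_3e^(-4t)(-1,8,-3).

x_1(t) = C_1e^(-t) - 2C_2e^(-2t) - C_3e^(-4t), x_2(t) = 21C_2e^(-2t) + 8C_3e^(-4t), x_3(t) = -8C_2e^(-2t) - 3C_3e^(-4t)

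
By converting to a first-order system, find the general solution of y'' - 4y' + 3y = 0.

Let x_1 = y, x_2 = y'. Then x_1' = x_2 and x_2' = -3x_1 + 4x_2.
A = [[0,1],[-3,4]]; det(A-λI) = λ^2 - 4λ + 3.
Eigenvalues λ = 3, 1 with eigenvectors (1,3), (1,1).

y(t) = C_1e^(3t) + C_2e^(t)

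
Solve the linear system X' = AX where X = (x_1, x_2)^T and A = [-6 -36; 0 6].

Coefficient matrix A = [[-6, -36], [0, 6]].
Characteristic polynomial det(A - λI) = λ^2 - 36 = 0.
Eigenvalues λ = -6, 6.
For λ=-6: (A-λI) row 1 is [0, -36], so an eigenvector is (1, 0).
For λ=6: (A-λI) row 1 is [-12, -36], so an eigenvector is (-3, 1).
General solution: c_1e^(-6t)(1,0) + c_2e^(6t)(-3,1).

x_1(t) = c_1e^(-6t) - 3c_2e^(6t), x_2(t) = c_2e^(6t)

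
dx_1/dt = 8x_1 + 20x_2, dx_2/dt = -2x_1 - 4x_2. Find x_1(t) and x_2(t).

Coefficient matrix A = [[8, 20], [-2, -4]].
Characteristic polynomial det(A - λI) = λ^2 - 4λ + 8 = 0.
Eigenvalues λ = 2 ± 2i (complex conjugate pair).
For λ=2+2i: an eigenvector is (1,0) - i(3,-1) = (1 - 3i, 0 + i).
A real fundamental pair from Re and Im of e^((2+2i)t)v: X_1 = e^(2t)(cos(2t)·(1,0) + sin(2t)·(3,-1)), X_2 = e^(2t)(sin(2t)·(1,0) - cos(2t)·(3,-1)).
General solution: c_1X_1 + c_2X_2.

x_1(t) = 3c_1e^(2t)sin(2t) + c_1e^(2t)cos(2t) + c_2e^(2t)sin(2t) - 3c_2e^(2t)cos(2t), x_2(t) = -c_1e^(2t)sin(2t) + c_2e^(2t)cos(2t)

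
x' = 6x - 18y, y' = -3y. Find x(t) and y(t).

Coefficient matrix A = [[6, -18], [0, -3]].
Characteristic polynomial det(A - λI) = λ^2 - 3λ - 18 = 0.
Eigenvalues λ = 6, -3.
For λ=6: (A-λI) row 1 is [0, -18], so an eigenvector is (1, 0).
For λ=-3: (A-λI) row 1 is [9, -18], so an eigenvector is (-2, -1).
General solution: K_1e^(6t)(1,0) + K_2e^(-3t)(-2,-1).

x(t) = K_1e^(6t) - 2K_2e^(-3t), y(t) = -K_2e^(-3t)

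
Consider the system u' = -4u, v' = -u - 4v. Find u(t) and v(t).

Coefficient matrix A = [[-4, 0], [-1, -4]].
Characteristic polynomial det(A - λI) = λ^2 + 8λ + 16 = 0.
Single eigenvalue λ = -4 with algebraic multiplicity 2.
Eigenvector v = (0,1); generalized eigenvector w with (A-λI)w=v is (-1,-3).
General solution: e^(-4t)[c_1·v + c_2·(t·v + w)].

u(t) = -c_2e^(-4t), v(t) = c_1e^(-4t) + c_2te^(-4t) - 3c_2e^(-4t)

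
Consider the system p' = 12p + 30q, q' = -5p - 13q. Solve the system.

p(t) = -3C_1e^(2t) - 2C_2e^(-3t), q(t) = C_1e^(2t) + C_2e^(-3t)

Coefficient matrix A = [[12, 30], [-5, -13]].
Characteristic polynomial det(A - λI) = λ^2 + λ - 6 = 0.
Eigenvalues λ = 2, -3.
For λ=2: (A-λI) row 1 is [10, 30], so an eigenvector is (-3, 1).
For λ=-3: (A-λI) row 1 is [15, 30], so an eigenvector is (-2, 1).
General solution: C_1e^(2t)(-3,1) + C_2e^(-3t)(-2,1).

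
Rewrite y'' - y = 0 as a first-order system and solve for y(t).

Let x_1 = y, x_2 = y'. Then x_1' = x_2 and x_2' = x_1.
A = [[0,1],[1,0]]; det(A-λI) = λ^2 - 1.
Eigenvalues λ = -1, 1 with eigenvectors (1,-1), (1,1).

y(t) = K_1e^(-t) + K_2e^(t)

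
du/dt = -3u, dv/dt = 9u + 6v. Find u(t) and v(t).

Coefficient matrix A = [[-3, 0], [9, 6]].
Characteristic polynomial det(A - λI) = λ^2 - 3λ - 18 = 0.
Eigenvalues λ = -3, 6.
For λ=-3: (A-λI) row 2 is [9, 9], so an eigenvector is (-1, 1).
For λ=6: (A-λI) row 1 is [-9, 0], so an eigenvector is (0, -1).
General solution: C_1e^(-3t)(-1,1) + C_2e^(6t)(0,-1).

u(t) = -C_1e^(-3t), v(t) = C_1e^(-3t) - C_2e^(6t)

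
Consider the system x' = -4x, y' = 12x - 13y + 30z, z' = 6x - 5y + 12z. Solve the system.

x(t) = c_1e^(-4t), y(t) = -2c_1e^(-4t) + 2c_2e^(2t) + 3c_3e^(-3t), z(t) = -c_1e^(-4t) + c_2e^(2t) + c_3e^(-3t)

Coefficient matrix A = [[-4, 0, 0], [12, -13, 30], [6, -5, 12]].
det(A - λI) = 0 gives eigenvalues λ = -4, 2, -3.
For λ=-4: eigenvector (1,-2,-1).
For λ=2: eigenvector (0,2,1).
For λ=-3: eigenvector (0,3,1).
General solution: c_1e^(-4t)(1,-2,-1) + c_2e^(2t)(0,2,1) + c_3e^(-3t)(0,3,1).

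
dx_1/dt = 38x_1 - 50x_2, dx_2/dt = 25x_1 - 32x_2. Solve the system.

x_1(t) = -c_1e^(3t)sin(5t) - 3c_1e^(3t)cos(5t) - 3c_2e^(3t)sin(5t) + c_2e^(3t)cos(5t), x_2(t) = -c_1e^(3t)sin(5t) - 2c_1e^(3t)cos(5t) - 2c_2e^(3t)sin(5t) + c_2e^(3t)cos(5t)

Coefficient matrix A = [[38, -50], [25, -32]].
Characteristic polynomial det(A - λI) = λ^2 - 6λ + 34 = 0.
Eigenvalues λ = 3 ± 5i (complex conjugate pair).
For λ=3+5i: an eigenvector is (-3,-2) - i(-1,-1) = (-3 + i, -2 + i).
A real fundamental pair from Re and Im of e^((3+5i)t)v: X_1 = e^(3t)(cos(5t)·(-3,-2) + sin(5t)·(-1,-1)), X_2 = e^(3t)(sin(5t)·(-3,-2) - cos(5t)·(-1,-1)).
General solution: c_1X_1 + c_2X_2.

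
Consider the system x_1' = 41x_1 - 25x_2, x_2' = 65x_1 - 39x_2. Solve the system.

Coefficient matrix A = [[41, -25], [65, -39]].
Characteristic polynomial det(A - λI) = λ^2 - 2λ + 26 = 0.
Eigenvalues λ = 1 ± 5i (complex conjugate pair).
For λ=1+5i: an eigenvector is (-1,-2) - i(2,3) = (-1 - 2i, -2 - 3i).
A real fundamental pair from Re and Im of e^((1+5i)t)v: X_1 = e^(t)(cos(5t)·(-1,-2) + sin(5t)·(2,3)), X_2 = e^(t)(sin(5t)·(-1,-2) - cos(5t)·(2,3)).
General solution: C_1X_1 + C_2X_2.

x_1(t) = 2C_1e^(t)sin(5t) - C_1e^(t)cos(5t) - C_2e^(t)sin(5t) - 2C_2e^(t)cos(5t), x_2(t) = 3C_1e^(t)sin(5t) - 2C_1e^(t)cos(5t) - 2C_2e^(t)sin(5t) - 3C_2e^(t)cos(5t)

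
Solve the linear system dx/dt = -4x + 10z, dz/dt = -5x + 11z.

x(t) = -K_1e^(6t) + 2K_2e^(t), z(t) = -K_1e^(6t) + K_2e^(t)

Coefficient matrix A = [[-4, 10], [-5, 11]].
Characteristic polynomial det(A - λI) = λ^2 - 7λ + 6 = 0.
Eigenvalues λ = 6, 1.
For λ=6: (A-λI) row 1 is [-10, 10], so an eigenvector is (-1, -1).
For λ=1: (A-λI) row 1 is [-5, 10], so an eigenvector is (2, 1).
General solution: K_1e^(6t)(-1,-1) + K_2e^(t)(2,1).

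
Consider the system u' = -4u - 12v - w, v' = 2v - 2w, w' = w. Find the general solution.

Coefficient matrix A = [[-4, -12, -1], [0, 2, -2], [0, 0, 1]].
det(A - λI) = 0 gives eigenvalues λ = -4, 2, 1.
For λ=-4: eigenvector (1,0,0).
For λ=2: eigenvector (-2,1,0).
For λ=1: eigenvector (-5,2,1).
General solution: K_1e^(-4t)(1,0,0) + K_2e^(2t)(-2,1,0) + K_3e^(t)(-5,2,1).

u(t) = K_1e^(-4t) - 2K_2e^(2t) - 5K_3e^(t), v(t) = K_2e^(2t) + 2K_3e^(t), w(t) = K_3e^(t)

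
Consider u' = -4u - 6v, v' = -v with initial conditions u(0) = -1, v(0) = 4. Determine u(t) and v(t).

Coefficient matrix A = [[-4, -6], [0, -1]].
Characteristic polynomial det(A - λI) = λ^2 + 5λ + 4 = 0.
Eigenvalues λ = -4, -1.
For λ=-4: (A-λI) row 1 is [0, -6], so an eigenvector is (1, 0).
For λ=-1: (A-λI) row 1 is [-3, -6], so an eigenvector is (-2, 1).
General solution: c_1e^(-4t)(1,0) + c_2e^(-t)(-2,1).
Applying u(0)=-1, v(0)=4 gives c_1=7, c_2=4.

u(t) = -8e^(-t) + 7e^(-4t), v(t) = 4e^(-t)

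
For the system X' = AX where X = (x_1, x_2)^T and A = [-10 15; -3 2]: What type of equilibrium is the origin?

stable spiral

A = [[-10,15],[-3,2]]; det(A-λI) = λ^2 + 8λ + 25.
λ = -4 ± 3i: negative real part.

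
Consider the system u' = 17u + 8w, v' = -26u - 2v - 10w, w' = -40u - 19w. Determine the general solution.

Coefficient matrix A = [[17, 0, 8], [-26, -2, -10], [-40, 0, -19]].
det(A - λI) = 0 gives eigenvalues λ = -2, 1, -3.
For λ=-2: eigenvector (0,1,0).
For λ=1: eigenvector (1,-2,-2).
For λ=-3: eigenvector (-2,-2,5).
General solution: C_1e^(-2t)(0,1,0) + C_2e^(t)(1,-2,-2) + C_3e^(-3t)(-2,-2,5).

u(t) = C_2e^(t) - 2C_3e^(-3t), v(t) = C_1e^(-2t) - 2C_2e^(t) - 2C_3e^(-3t), w(t) = -2C_2e^(t) + 5C_3e^(-3t)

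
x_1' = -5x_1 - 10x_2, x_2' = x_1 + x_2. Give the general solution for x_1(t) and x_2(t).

Coefficient matrix A = [[-5, -10], [1, 1]].
Characteristic polynomial det(A - λI) = λ^2 + 4λ + 5 = 0.
Eigenvalues λ = -2 ± i (complex conjugate pair).
For λ=-2+i: an eigenvector is (-1,0) - i(3,-1) = (-1 - 3i, 0 + i).
A real fundamental pair from Re and Im of e^((-2+i)t)v: X_1 = e^(-2t)(cos(t)·(-1,0) + sin(t)·(3,-1)), X_2 = e^(-2t)(sin(t)·(-1,0) - cos(t)·(3,-1)).
General solution: c_1X_1 + c_2X_2.

x_1(t) = 3c_1e^(-2t)sin(t) - c_1e^(-2t)cos(t) - c_2e^(-2t)sin(t) - 3c_2e^(-2t)cos(t), x_2(t) = -c_1e^(-2t)sin(t) + c_2e^(-2t)cos(t)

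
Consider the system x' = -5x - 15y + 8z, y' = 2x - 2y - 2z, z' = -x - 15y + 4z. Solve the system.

Coefficient matrix A = [[-5, -15, 8], [2, -2, -2], [-1, -15, 4]].
det(A - λI) = 0 gives eigenvalues λ = -4, -2, 3.
For λ=-4: eigenvector (-1,-1,-2).
For λ=-2: eigenvector (3,1,3).
For λ=3: eigenvector (1,0,1).
General solution: c_1e^(-4t)(-1,-1,-2) + c_2e^(-2t)(3,1,3) + c_3e^(3t)(1,0,1).

x(t) = -c_1e^(-4t) + 3c_2e^(-2t) + c_3e^(3t), y(t) = -c_1e^(-4t) + c_2e^(-2t), z(t) = -2c_1e^(-4t) + 3c_2e^(-2t) + c_3e^(3t)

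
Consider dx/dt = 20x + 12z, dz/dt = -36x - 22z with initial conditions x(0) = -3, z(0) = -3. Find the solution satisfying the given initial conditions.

x(t) = -18e^(2t) + 15e^(-4t), z(t) = 27e^(2t) - 30e^(-4t)

Coefficient matrix A = [[20, 12], [-36, -22]].
Characteristic polynomial det(A - λI) = λ^2 + 2λ - 8 = 0.
Eigenvalues λ = 2, -4.
For λ=2: (A-λI) row 1 is [18, 12], so an eigenvector is (-2, 3).
For λ=-4: (A-λI) row 1 is [24, 12], so an eigenvector is (-1, 2).
General solution: c_1e^(2t)(-2,3) + c_2e^(-4t)(-1,2).
Applying x(0)=-3, z(0)=-3 gives c_1=9, c_2=-15.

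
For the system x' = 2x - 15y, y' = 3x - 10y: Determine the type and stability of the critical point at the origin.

stable spiral

A = [[2,-15],[3,-10]]; det(A-λI) = λ^2 + 8λ + 25.
λ = -4 ± 3i: negative real part.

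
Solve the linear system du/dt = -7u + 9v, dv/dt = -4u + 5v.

Coefficient matrix A = [[-7, 9], [-4, 5]].
Characteristic polynomial det(A - λI) = λ^2 + 2λ + 1 = 0.
Single eigenvalue λ = -1 with algebraic multiplicity 2.
Eigenvector v = (-3,-2); generalized eigenvector w with (A-λI)w=v is (2,1).
General solution: e^(-t)[C_1·v + C_2·(t·v + w)].

u(t) = -3C_1e^(-t) - 3C_2te^(-t) + 2C_2e^(-t), v(t) = -2C_1e^(-t) - 2C_2te^(-t) + C_2e^(-t)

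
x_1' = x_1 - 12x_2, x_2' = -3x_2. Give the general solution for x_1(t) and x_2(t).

x_1(t) = -3C_1e^(-3t) + C_2e^(t), x_2(t) = -C_1e^(-3t)

Coefficient matrix A = [[1, -12], [0, -3]].
Characteristic polynomial det(A - λI) = λ^2 + 2λ - 3 = 0.
Eigenvalues λ = -3, 1.
For λ=-3: (A-λI) row 1 is [4, -12], so an eigenvector is (-3, -1).
For λ=1: (A-λI) row 1 is [0, -12], so an eigenvector is (1, 0).
General solution: C_1e^(-3t)(-3,-1) + C_2e^(t)(1,0).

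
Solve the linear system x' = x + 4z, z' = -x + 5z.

Coefficient matrix A = [[1, 4], [-1, 5]].
Characteristic polynomial det(A - λI) = λ^2 - 6λ + 9 = 0.
Single eigenvalue λ = 3 with algebraic multiplicity 2.
Eigenvector v = (2,1); generalized eigenvector w with (A-λI)w=v is (-3,-1).
General solution: e^(3t)[c_1·v + c_2·(t·v + w)].

x(t) = 2c_1e^(3t) + 2c_2te^(3t) - 3c_2e^(3t), z(t) = c_1e^(3t) + c_2te^(3t) - c_2e^(3t)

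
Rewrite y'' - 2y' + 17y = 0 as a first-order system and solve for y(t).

Let x_1 = y, x_2 = y'. Then x_1' = x_2 and x_2' = -17x_1 + 2x_2.
A = [[0,1],[-17,2]]; det(A-λI) = λ^2 - 2λ + 17.
Eigenvalues λ = 1 ± 4i.

y(t) = C_1e^(t)cos(4t) + C_2e^(t)sin(4t)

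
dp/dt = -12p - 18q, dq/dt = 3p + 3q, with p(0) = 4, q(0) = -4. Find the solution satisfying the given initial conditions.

Coefficient matrix A = [[-12, -18], [3, 3]].
Characteristic polynomial det(A - λI) = λ^2 + 9λ + 18 = 0.
Eigenvalues λ = -3, -6.
For λ=-3: (A-λI) row 1 is [-9, -18], so an eigenvector is (-2, 1).
For λ=-6: (A-λI) row 1 is [-6, -18], so an eigenvector is (-3, 1).
General solution: C_1e^(-3t)(-2,1) + C_2e^(-6t)(-3,1).
Applying p(0)=4, q(0)=-4 gives C_1=-8, C_2=4.

p(t) = 16e^(-3t) - 12e^(-6t), q(t) = -8e^(-3t) + 4e^(-6t)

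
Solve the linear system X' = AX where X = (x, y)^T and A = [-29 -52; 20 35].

x(t) = 2c_1e^(3t)sin(4t) + 3c_1e^(3t)cos(4t) + 3c_2e^(3t)sin(4t) - 2c_2e^(3t)cos(4t), y(t) = -c_1e^(3t)sin(4t) - 2c_1e^(3t)cos(4t) - 2c_2e^(3t)sin(4t) + c_2e^(3t)cos(4t)

Coefficient matrix A = [[-29, -52], [20, 35]].
Characteristic polynomial det(A - λI) = λ^2 - 6λ + 25 = 0.
Eigenvalues λ = 3 ± 4i (complex conjugate pair).
For λ=3+4i: an eigenvector is (3,-2) - i(2,-1) = (3 - 2i, -2 + i).
A real fundamental pair from Re and Im of e^((3+4i)t)v: X_1 = e^(3t)(cos(4t)·(3,-2) + sin(4t)·(2,-1)), X_2 = e^(3t)(sin(4t)·(3,-2) - cos(4t)·(2,-1)).
General solution: c_1X_1 + c_2X_2.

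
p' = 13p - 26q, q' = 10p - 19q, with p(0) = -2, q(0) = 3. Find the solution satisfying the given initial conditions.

p(t) = -55e^(-3t)sin(2t) - 2e^(-3t)cos(2t), q(t) = -34e^(-3t)sin(2t) + 3e^(-3t)cos(2t)

Coefficient matrix A = [[13, -26], [10, -19]].
Characteristic polynomial det(A - λI) = λ^2 + 6λ + 13 = 0.
Eigenvalues λ = -3 ± 2i (complex conjugate pair).
For λ=-3+2i: an eigenvector is (-2,-1) - i(-3,-2) = (-2 + 3i, -1 + 2i).
A real fundamental pair from Re and Im of e^((-3+2i)t)v: X_1 = e^(-3t)(cos(2t)·(-2,-1) + sin(2t)·(-3,-2)), X_2 = e^(-3t)(sin(2t)·(-2,-1) - cos(2t)·(-3,-2)).
General solution: K_1X_1 + K_2X_2.
Applying p(0)=-2, q(0)=3 gives K_1=13, K_2=8.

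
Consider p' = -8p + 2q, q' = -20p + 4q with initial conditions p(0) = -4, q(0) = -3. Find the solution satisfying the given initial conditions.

Coefficient matrix A = [[-8, 2], [-20, 4]].
Characteristic polynomial det(A - λI) = λ^2 + 4λ + 8 = 0.
Eigenvalues λ = -2 ± 2i (complex conjugate pair).
For λ=-2+2i: an eigenvector is (1,3) - i(0,-1) = (1, 3 + i).
A real fundamental pair from Re and Im of e^((-2+2i)t)v: X_1 = e^(-2t)(cos(2t)·(1,3) + sin(2t)·(0,-1)), X_2 = e^(-2t)(sin(2t)·(1,3) - cos(2t)·(0,-1)).
General solution: c_1X_1 + c_2X_2.
Applying p(0)=-4, q(0)=-3 gives c_1=-4, c_2=9.

p(t) = 9e^(-2t)sin(2t) - 4e^(-2t)cos(2t), q(t) = 31e^(-2t)sin(2t) - 3e^(-2t)cos(2t)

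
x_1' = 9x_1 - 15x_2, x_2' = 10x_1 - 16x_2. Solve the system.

Coefficient matrix A = [[9, -15], [10, -16]].
Characteristic polynomial det(A - λI) = λ^2 + 7λ + 6 = 0.
Eigenvalues λ = -6, -1.
For λ=-6: (A-λI) row 1 is [15, -15], so an eigenvector is (-1, -1).
For λ=-1: (A-λI) row 1 is [10, -15], so an eigenvector is (-3, -2).
General solution: C_1e^(-6t)(-1,-1) + C_2e^(-t)(-3,-2).

x_1(t) = -C_1e^(-6t) - 3C_2e^(-t), x_2(t) = -C_1e^(-6t) - 2C_2e^(-t)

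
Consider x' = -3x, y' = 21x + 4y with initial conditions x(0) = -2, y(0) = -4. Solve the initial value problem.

Coefficient matrix A = [[-3, 0], [21, 4]].
Characteristic polynomial det(A - λI) = λ^2 - λ - 12 = 0.
Eigenvalues λ = -3, 4.
For λ=-3: (A-λI) row 2 is [21, 7], so an eigenvector is (1, -3).
For λ=4: (A-λI) row 1 is [-7, 0], so an eigenvector is (0, -1).
General solution: c_1e^(-3t)(1,-3) + c_2e^(4t)(0,-1).
Applying x(0)=-2, y(0)=-4 gives c_1=-2, c_2=10.

x(t) = -2e^(-3t), y(t) = -10e^(4t) + 6e^(-3t)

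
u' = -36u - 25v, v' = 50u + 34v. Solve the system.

u(t) = -2c_1e^(-t)sin(5t) + c_1e^(-t)cos(5t) + c_2e^(-t)sin(5t) + 2c_2e^(-t)cos(5t), v(t) = 3c_1e^(-t)sin(5t) - c_1e^(-t)cos(5t) - c_2e^(-t)sin(5t) - 3c_2e^(-t)cos(5t)

Coefficient matrix A = [[-36, -25], [50, 34]].
Characteristic polynomial det(A - λI) = λ^2 + 2λ + 26 = 0.
Eigenvalues λ = -1 ± 5i (complex conjugate pair).
For λ=-1+5i: an eigenvector is (1,-1) - i(-2,3) = (1 + 2i, -1 - 3i).
A real fundamental pair from Re and Im of e^((-1+5i)t)v: X_1 = e^(-t)(cos(5t)·(1,-1) + sin(5t)·(-2,3)), X_2 = e^(-t)(sin(5t)·(1,-1) - cos(5t)·(-2,3)).
General solution: c_1X_1 + c_2X_2.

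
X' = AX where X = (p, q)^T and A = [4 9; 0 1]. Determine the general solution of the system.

Coefficient matrix A = [[4, 9], [0, 1]].
Characteristic polynomial det(A - λI) = λ^2 - 5λ + 4 = 0.
Eigenvalues λ = 4, 1.
For λ=4: (A-λI) row 1 is [0, 9], so an eigenvector is (-1, 0).
For λ=1: (A-λI) row 1 is [3, 9], so an eigenvector is (3, -1).
General solution: K_1e^(4t)(-1,0) + K_2e^(t)(3,-1).

p(t) = -K_1e^(4t) + 3K_2e^(t), q(t) = -K_2e^(t)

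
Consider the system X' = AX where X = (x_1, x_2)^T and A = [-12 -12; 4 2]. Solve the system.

Coefficient matrix A = [[-12, -12], [4, 2]].
Characteristic polynomial det(A - λI) = λ^2 + 10λ + 24 = 0.
Eigenvalues λ = -4, -6.
For λ=-4: (A-λI) row 1 is [-8, -12], so an eigenvector is (-3, 2).
For λ=-6: (A-λI) row 1 is [-6, -12], so an eigenvector is (2, -1).
General solution: c_1e^(-4t)(-3,2) + c_2e^(-6t)(2,-1).

x_1(t) = -3c_1e^(-4t) + 2c_2e^(-6t), x_2(t) = 2c_1e^(-4t) - c_2e^(-6t)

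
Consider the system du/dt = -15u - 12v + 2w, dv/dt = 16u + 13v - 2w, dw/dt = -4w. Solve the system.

Coefficient matrix A = [[-15, -12, 2], [16, 13, -2], [0, 0, -4]].
det(A - λI) = 0 gives eigenvalues λ = -3, 1, -4.
For λ=-3: eigenvector (1,-1,0).
For λ=1: eigenvector (-3,4,0).
For λ=-4: eigenvector (-2,2,1).
General solution: C_1e^(-3t)(1,-1,0) + C_2e^(t)(-3,4,0) + C_3e^(-4t)(-2,2,1).

u(t) = C_1e^(-3t) - 3C_2e^(t) - 2C_3e^(-4t), v(t) = -C_1e^(-3t) + 4C_2e^(t) + 2C_3e^(-4t), w(t) = C_3e^(-4t)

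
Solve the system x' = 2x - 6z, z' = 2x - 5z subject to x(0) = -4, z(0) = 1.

x(t) = -22e^(-t) + 18e^(-2t), z(t) = -11e^(-t) + 12e^(-2t)

Coefficient matrix A = [[2, -6], [2, -5]].
Characteristic polynomial det(A - λI) = λ^2 + 3λ + 2 = 0.
Eigenvalues λ = -1, -2.
For λ=-1: (A-λI) row 1 is [3, -6], so an eigenvector is (2, 1).
For λ=-2: (A-λI) row 1 is [4, -6], so an eigenvector is (-3, -2).
General solution: c_1e^(-t)(2,1) + c_2e^(-2t)(-3,-2).
Applying x(0)=-4, z(0)=1 gives c_1=-11, c_2=-6.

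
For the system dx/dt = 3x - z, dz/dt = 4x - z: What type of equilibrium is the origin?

unstable improper node

A = [[3,-1],[4,-1]]; det(A-λI) = λ^2 - 2λ + 1.
repeated λ = 1 with a single eigenvector.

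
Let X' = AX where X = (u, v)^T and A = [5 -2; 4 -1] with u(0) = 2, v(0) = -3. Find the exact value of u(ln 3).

A = [[5,-2],[4,-1]]; eigenvalues λ = 3, 1.
Eigenvectors: (1,1) for λ=3, (1,2) for λ=1.
From the initial condition, c_1 = 7, c_2 = -5.
u(ln 3) = (7)(3^3)(1) + (-5)(3^1)(1) = 174.

174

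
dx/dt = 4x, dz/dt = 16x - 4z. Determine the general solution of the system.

x(t) = -K_2e^(4t), z(t) = -K_1e^(-4t) - 2K_2e^(4t)

Coefficient matrix A = [[4, 0], [16, -4]].
Characteristic polynomial det(A - λI) = λ^2 - 16 = 0.
Eigenvalues λ = -4, 4.
For λ=-4: (A-λI) row 1 is [8, 0], so an eigenvector is (0, -1).
For λ=4: (A-λI) row 2 is [16, -8], so an eigenvector is (-1, -2).
General solution: K_1e^(-4t)(0,-1) + K_2e^(4t)(-1,-2).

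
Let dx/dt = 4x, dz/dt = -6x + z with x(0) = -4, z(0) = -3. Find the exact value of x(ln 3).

A = [[4,0],[-6,1]]; eigenvalues λ = 1, 4.
Eigenvectors: (0,1) for λ=1, (-1,2) for λ=4.
From the initial condition, c_1 = -11, c_2 = 4.
x(ln 3) = (-11)(3^1)(0) + (4)(3^4)(-1) = -324.

-324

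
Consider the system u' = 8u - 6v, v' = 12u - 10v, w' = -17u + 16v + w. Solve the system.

Coefficient matrix A = [[8, -6, 0], [12, -10, 0], [-17, 16, 1]].
det(A - λI) = 0 gives eigenvalues λ = 2, -4, 1.
For λ=2: eigenvector (1,1,-1).
For λ=-4: eigenvector (1,2,-3).
For λ=1: eigenvector (0,0,1).
General solution: K_1e^(2t)(1,1,-1) + K_2e^(-4t)(1,2,-3) + K_3e^(t)(0,0,1).

u(t) = K_1e^(2t) + K_2e^(-4t), v(t) = K_1e^(2t) + 2K_2e^(-4t), w(t) = -K_1e^(2t) - 3K_2e^(-4t) + K_3e^(t)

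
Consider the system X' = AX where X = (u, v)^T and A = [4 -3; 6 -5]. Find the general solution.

Coefficient matrix A = [[4, -3], [6, -5]].
Characteristic polynomial det(A - λI) = λ^2 + λ - 2 = 0.
Eigenvalues λ = 1, -2.
For λ=1: (A-λI) row 1 is [3, -3], so an eigenvector is (-1, -1).
For λ=-2: (A-λI) row 1 is [6, -3], so an eigenvector is (-1, -2).
General solution: K_1e^(t)(-1,-1) + K_2e^(-2t)(-1,-2).

u(t) = -K_1e^(t) - K_2e^(-2t), v(t) = -K_1e^(t) - 2K_2e^(-2t)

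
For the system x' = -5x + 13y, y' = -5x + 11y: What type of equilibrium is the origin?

A = [[-5,13],[-5,11]]; det(A-λI) = λ^2 - 6λ + 10.
λ = 3 ± i: positive real part.

unstable spiral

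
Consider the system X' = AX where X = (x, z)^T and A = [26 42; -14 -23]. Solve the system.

Coefficient matrix A = [[26, 42], [-14, -23]].
Characteristic polynomial det(A - λI) = λ^2 - 3λ - 10 = 0.
Eigenvalues λ = 5, -2.
For λ=5: (A-λI) row 1 is [21, 42], so an eigenvector is (-2, 1).
For λ=-2: (A-λI) row 1 is [28, 42], so an eigenvector is (-3, 2).
General solution: c_1e^(5t)(-2,1) + c_2e^(-2t)(-3,2).

x(t) = -2c_1e^(5t) - 3c_2e^(-2t), z(t) = c_1e^(5t) + 2c_2e^(-2t)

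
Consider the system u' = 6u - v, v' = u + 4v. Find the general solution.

u(t) = K_1e^(5t) + K_2te^(5t) - K_2e^(5t), v(t) = K_1e^(5t) + K_2te^(5t) - 2K_2e^(5t)

Coefficient matrix A = [[6, -1], [1, 4]].
Characteristic polynomial det(A - λI) = λ^2 - 10λ + 25 = 0.
Single eigenvalue λ = 5 with algebraic multiplicity 2.
Eigenvector v = (1,1); generalized eigenvector w with (A-λI)w=v is (-1,-2).
General solution: e^(5t)[K_1·v + K_2·(t·v + w)].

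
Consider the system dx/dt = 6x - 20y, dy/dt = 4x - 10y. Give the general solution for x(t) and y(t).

Coefficient matrix A = [[6, -20], [4, -10]].
Characteristic polynomial det(A - λI) = λ^2 + 4λ + 20 = 0.
Eigenvalues λ = -2 ± 4i (complex conjugate pair).
For λ=-2+4i: an eigenvector is (1,0) - i(2,1) = (1 - 2i, 0 - i).
A real fundamental pair from Re and Im of e^((-2+4i)t)v: X_1 = e^(-2t)(cos(4t)·(1,0) + sin(4t)·(2,1)), X_2 = e^(-2t)(sin(4t)·(1,0) - cos(4t)·(2,1)).
General solution: C_1X_1 + C_2X_2.

x(t) = 2C_1e^(-2t)sin(4t) + C_1e^(-2t)cos(4t) + C_2e^(-2t)sin(4t) - 2C_2e^(-2t)cos(4t), y(t) = C_1e^(-2t)sin(4t) - C_2e^(-2t)cos(4t)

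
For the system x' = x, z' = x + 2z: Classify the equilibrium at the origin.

A = [[1,0],[1,2]]; det(A-λI) = λ^2 - 3λ + 2.
λ = 2, 1: both positive.

unstable node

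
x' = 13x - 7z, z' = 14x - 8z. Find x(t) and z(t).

Coefficient matrix A = [[13, -7], [14, -8]].
Characteristic polynomial det(A - λI) = λ^2 - 5λ - 6 = 0.
Eigenvalues λ = 6, -1.
For λ=6: (A-λI) row 1 is [7, -7], so an eigenvector is (1, 1).
For λ=-1: (A-λI) row 1 is [14, -7], so an eigenvector is (1, 2).
General solution: C_1e^(6t)(1,1) + C_2e^(-t)(1,2).

x(t) = C_1e^(6t) + C_2e^(-t), z(t) = C_1e^(6t) + 2C_2e^(-t)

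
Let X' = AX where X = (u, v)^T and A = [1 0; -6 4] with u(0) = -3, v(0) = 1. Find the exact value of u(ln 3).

-9

A = [[1,0],[-6,4]]; eigenvalues λ = 4, 1.
Eigenvectors: (0,-1) for λ=4, (1,2) for λ=1.
From the initial condition, c_1 = -7, c_2 = -3.
u(ln 3) = (-7)(3^4)(0) + (-3)(3^1)(1) = -9.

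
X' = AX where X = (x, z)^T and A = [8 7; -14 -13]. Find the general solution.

Coefficient matrix A = [[8, 7], [-14, -13]].
Characteristic polynomial det(A - λI) = λ^2 + 5λ - 6 = 0.
Eigenvalues λ = -6, 1.
For λ=-6: (A-λI) row 1 is [14, 7], so an eigenvector is (-1, 2).
For λ=1: (A-λI) row 1 is [7, 7], so an eigenvector is (1, -1).
General solution: C_1e^(-6t)(-1,2) + C_2e^(t)(1,-1).

x(t) = -C_1e^(-6t) + C_2e^(t), z(t) = 2C_1e^(-6t) - C_2e^(t)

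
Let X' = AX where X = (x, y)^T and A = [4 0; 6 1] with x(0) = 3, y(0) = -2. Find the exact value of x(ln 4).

A = [[4,0],[6,1]]; eigenvalues λ = 4, 1.
Eigenvectors: (-1,-2) for λ=4, (0,1) for λ=1.
From the initial condition, c_1 = -3, c_2 = -8.
x(ln 4) = (-3)(4^4)(-1) + (-8)(4^1)(0) = 768.

768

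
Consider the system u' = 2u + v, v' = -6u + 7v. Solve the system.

Coefficient matrix A = [[2, 1], [-6, 7]].
Characteristic polynomial det(A - λI) = λ^2 - 9λ + 20 = 0.
Eigenvalues λ = 5, 4.
For λ=5: (A-λI) row 1 is [-3, 1], so an eigenvector is (-1, -3).
For λ=4: (A-λI) row 1 is [-2, 1], so an eigenvector is (1, 2).
General solution: C_1e^(5t)(-1,-3) + C_2e^(4t)(1,2).

u(t) = -C_1e^(5t) + C_2e^(4t), v(t) = -3C_1e^(5t) + 2C_2e^(4t)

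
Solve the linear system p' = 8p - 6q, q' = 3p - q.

Coefficient matrix A = [[8, -6], [3, -1]].
Characteristic polynomial det(A - λI) = λ^2 - 7λ + 10 = 0.
Eigenvalues λ = 2, 5.
For λ=2: (A-λI) row 1 is [6, -6], so an eigenvector is (-1, -1).
For λ=5: (A-λI) row 1 is [3, -6], so an eigenvector is (2, 1).
General solution: K_1e^(2t)(-1,-1) + K_2e^(5t)(2,1).

p(t) = -K_1e^(2t) + 2K_2e^(5t), q(t) = -K_1e^(2t) + K_2e^(5t)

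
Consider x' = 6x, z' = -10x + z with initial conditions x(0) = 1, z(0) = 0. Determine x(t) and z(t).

Coefficient matrix A = [[6, 0], [-10, 1]].
Characteristic polynomial det(A - λI) = λ^2 - 7λ + 6 = 0.
Eigenvalues λ = 1, 6.
For λ=1: (A-λI) row 1 is [5, 0], so an eigenvector is (0, 1).
For λ=6: (A-λI) row 2 is [-10, -5], so an eigenvector is (-1, 2).
General solution: K_1e^(t)(0,1) + K_2e^(6t)(-1,2).
Applying x(0)=1, z(0)=0 gives K_1=2, K_2=-1.

x(t) = e^(6t), z(t) = -2e^(6t) + 2e^(t)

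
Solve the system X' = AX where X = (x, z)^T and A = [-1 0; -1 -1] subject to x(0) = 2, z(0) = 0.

x(t) = 2e^(-t), z(t) = -2te^(-t)

Coefficient matrix A = [[-1, 0], [-1, -1]].
Characteristic polynomial det(A - λI) = λ^2 + 2λ + 1 = 0.
Single eigenvalue λ = -1 with algebraic multiplicity 2.
Eigenvector v = (0,1); generalized eigenvector w with (A-λI)w=v is (-1,-1).
General solution: e^(-t)[K_1·v + K_2·(t·v + w)].
Applying x(0)=2, z(0)=0 gives K_1=-2, K_2=-2.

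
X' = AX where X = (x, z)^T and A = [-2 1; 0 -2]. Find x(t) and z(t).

Coefficient matrix A = [[-2, 1], [0, -2]].
Characteristic polynomial det(A - λI) = λ^2 + 4λ + 4 = 0.
Single eigenvalue λ = -2 with algebraic multiplicity 2.
Eigenvector v = (-1,0); generalized eigenvector w with (A-λI)w=v is (1,-1).
General solution: e^(-2t)[C_1·v + C_2·(t·v + w)].

x(t) = -C_1e^(-2t) - C_2te^(-2t) + C_2e^(-2t), z(t) = -C_2e^(-2t)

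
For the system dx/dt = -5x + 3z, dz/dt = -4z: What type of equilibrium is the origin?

A = [[-5,3],[0,-4]]; det(A-λI) = λ^2 + 9λ + 20.
λ = -4, -5: both negative.

stable node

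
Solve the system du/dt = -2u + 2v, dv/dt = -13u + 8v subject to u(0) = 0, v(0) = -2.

Coefficient matrix A = [[-2, 2], [-13, 8]].
Characteristic polynomial det(A - λI) = λ^2 - 6λ + 10 = 0.
Eigenvalues λ = 3 ± i (complex conjugate pair).
For λ=3+i: an eigenvector is (1,3) - i(1,2) = (1 - i, 3 - 2i).
A real fundamental pair from Re and Im of e^((3+i)t)v: X_1 = e^(3t)(cos(t)·(1,3) + sin(t)·(1,2)), X_2 = e^(3t)(sin(t)·(1,3) - cos(t)·(1,2)).
General solution: c_1X_1 + c_2X_2.
Applying u(0)=0, v(0)=-2 gives c_1=-2, c_2=-2.

u(t) = -4e^(3t)sin(t), v(t) = -10e^(3t)sin(t) - 2e^(3t)cos(t)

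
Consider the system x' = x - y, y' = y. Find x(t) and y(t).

x(t) = c_1e^(t) + c_2te^(t) - 2c_2e^(t), y(t) = -c_2e^(t)

Coefficient matrix A = [[1, -1], [0, 1]].
Characteristic polynomial det(A - λI) = λ^2 - 2λ + 1 = 0.
Single eigenvalue λ = 1 with algebraic multiplicity 2.
Eigenvector v = (1,0); generalized eigenvector w with (A-λI)w=v is (-2,-1).
General solution: e^(t)[c_1·v + c_2·(t·v + w)].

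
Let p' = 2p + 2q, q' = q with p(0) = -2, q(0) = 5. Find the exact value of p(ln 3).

42

A = [[2,2],[0,1]]; eigenvalues λ = 2, 1.
Eigenvectors: (1,0) for λ=2, (2,-1) for λ=1.
From the initial condition, c_1 = 8, c_2 = -5.
p(ln 3) = (8)(3^2)(1) + (-5)(3^1)(2) = 42.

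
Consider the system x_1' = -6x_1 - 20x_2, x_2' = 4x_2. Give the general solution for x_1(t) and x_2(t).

Coefficient matrix A = [[-6, -20], [0, 4]].
Characteristic polynomial det(A - λI) = λ^2 + 2λ - 24 = 0.
Eigenvalues λ = 4, -6.
For λ=4: (A-λI) row 1 is [-10, -20], so an eigenvector is (-2, 1).
For λ=-6: (A-λI) row 1 is [0, -20], so an eigenvector is (-1, 0).
General solution: C_1e^(4t)(-2,1) + C_2e^(-6t)(-1,0).

x_1(t) = -2C_1e^(4t) - C_2e^(-6t), x_2(t) = C_1e^(4t)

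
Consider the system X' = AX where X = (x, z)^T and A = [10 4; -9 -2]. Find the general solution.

x(t) = -2C_1e^(4t) - 2C_2te^(4t) - C_2e^(4t), z(t) = 3C_1e^(4t) + 3C_2te^(4t) + C_2e^(4t)

Coefficient matrix A = [[10, 4], [-9, -2]].
Characteristic polynomial det(A - λI) = λ^2 - 8λ + 16 = 0.
Single eigenvalue λ = 4 with algebraic multiplicity 2.
Eigenvector v = (-2,3); generalized eigenvector w with (A-λI)w=v is (-1,1).
General solution: e^(4t)[C_1·v + C_2·(t·v + w)].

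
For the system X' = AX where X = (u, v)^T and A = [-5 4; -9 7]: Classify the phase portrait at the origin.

A = [[-5,4],[-9,7]]; det(A-λI) = λ^2 - 2λ + 1.
repeated λ = 1 with a single eigenvector.

unstable improper node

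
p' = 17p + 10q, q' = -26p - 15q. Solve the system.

Coefficient matrix A = [[17, 10], [-26, -15]].
Characteristic polynomial det(A - λI) = λ^2 - 2λ + 5 = 0.
Eigenvalues λ = 1 ± 2i (complex conjugate pair).
For λ=1+2i: an eigenvector is (1,-2) - i(-2,3) = (1 + 2i, -2 - 3i).
A real fundamental pair from Re and Im of e^((1+2i)t)v: X_1 = e^(t)(cos(2t)·(1,-2) + sin(2t)·(-2,3)), X_2 = e^(t)(sin(2t)·(1,-2) - cos(2t)·(-2,3)).
General solution: c_1X_1 + c_2X_2.

p(t) = -2c_1e^(t)sin(2t) + c_1e^(t)cos(2t) + c_2e^(t)sin(2t) + 2c_2e^(t)cos(2t), q(t) = 3c_1e^(t)sin(2t) - 2c_1e^(t)cos(2t) - 2c_2e^(t)sin(2t) - 3c_2e^(t)cos(2t)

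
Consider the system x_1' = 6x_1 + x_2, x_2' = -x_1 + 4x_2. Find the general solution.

x_1(t) = K_1e^(5t) + K_2te^(5t), x_2(t) = -K_1e^(5t) - K_2te^(5t) + K_2e^(5t)

Coefficient matrix A = [[6, 1], [-1, 4]].
Characteristic polynomial det(A - λI) = λ^2 - 10λ + 25 = 0.
Single eigenvalue λ = 5 with algebraic multiplicity 2.
Eigenvector v = (1,-1); generalized eigenvector w with (A-λI)w=v is (0,1).
General solution: e^(5t)[K_1·v + K_2·(t·v + w)].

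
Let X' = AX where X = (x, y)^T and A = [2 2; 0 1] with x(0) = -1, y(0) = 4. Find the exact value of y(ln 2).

8

A = [[2,2],[0,1]]; eigenvalues λ = 2, 1.
Eigenvectors: (1,0) for λ=2, (2,-1) for λ=1.
From the initial condition, c_1 = 7, c_2 = -4.
y(ln 2) = (7)(2^2)(0) + (-4)(2^1)(-1) = 8.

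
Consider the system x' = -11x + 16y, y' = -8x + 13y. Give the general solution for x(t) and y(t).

x(t) = 2K_1e^(-3t) - K_2e^(5t), y(t) = K_1e^(-3t) - K_2e^(5t)

Coefficient matrix A = [[-11, 16], [-8, 13]].
Characteristic polynomial det(A - λI) = λ^2 - 2λ - 15 = 0.
Eigenvalues λ = -3, 5.
For λ=-3: (A-λI) row 1 is [-8, 16], so an eigenvector is (2, 1).
For λ=5: (A-λI) row 1 is [-16, 16], so an eigenvector is (-1, -1).
General solution: K_1e^(-3t)(2,1) + K_2e^(5t)(-1,-1).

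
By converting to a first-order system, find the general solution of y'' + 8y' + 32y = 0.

Let x_1 = y, x_2 = y'. Then x_1' = x_2 and x_2' = -32x_1 - 8x_2.
A = [[0,1],[-32,-8]]; det(A-λI) = λ^2 + 8λ + 32.
Eigenvalues λ = -4 ± 4i.

y(t) = c_1e^(-4t)cos(4t) + c_2e^(-4t)sin(4t)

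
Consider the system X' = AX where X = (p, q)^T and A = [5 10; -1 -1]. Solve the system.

p(t) = 3C_1e^(2t)sin(t) + C_1e^(2t)cos(t) + C_2e^(2t)sin(t) - 3C_2e^(2t)cos(t), q(t) = -C_1e^(2t)sin(t) + C_2e^(2t)cos(t)

Coefficient matrix A = [[5, 10], [-1, -1]].
Characteristic polynomial det(A - λI) = λ^2 - 4λ + 5 = 0.
Eigenvalues λ = 2 ± i (complex conjugate pair).
For λ=2+i: an eigenvector is (1,0) - i(3,-1) = (1 - 3i, 0 + i).
A real fundamental pair from Re and Im of e^((2+i)t)v: X_1 = e^(2t)(cos(t)·(1,0) + sin(t)·(3,-1)), X_2 = e^(2t)(sin(t)·(1,0) - cos(t)·(3,-1)).
General solution: C_1X_1 + C_2X_2.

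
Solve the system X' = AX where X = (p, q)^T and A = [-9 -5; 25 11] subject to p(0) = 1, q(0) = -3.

Coefficient matrix A = [[-9, -5], [25, 11]].
Characteristic polynomial det(A - λI) = λ^2 - 2λ + 26 = 0.
Eigenvalues λ = 1 ± 5i (complex conjugate pair).
For λ=1+5i: an eigenvector is (0,1) - i(-1,2) = (0 + i, 1 - 2i).
A real fundamental pair from Re and Im of e^((1+5i)t)v: X_1 = e^(t)(cos(5t)·(0,1) + sin(5t)·(-1,2)), X_2 = e^(t)(sin(5t)·(0,1) - cos(5t)·(-1,2)).
General solution: K_1X_1 + K_2X_2.
Applying p(0)=1, q(0)=-3 gives K_1=-1, K_2=1.

p(t) = e^(t)sin(5t) + e^(t)cos(5t), q(t) = -e^(t)sin(5t) - 3e^(t)cos(5t)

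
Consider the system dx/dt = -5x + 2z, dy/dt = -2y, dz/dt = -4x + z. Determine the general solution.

Coefficient matrix A = [[-5, 0, 2], [0, -2, 0], [-4, 0, 1]].
det(A - λI) = 0 gives eigenvalues λ = -1, -2, -3.
For λ=-1: eigenvector (-1,0,-2).
For λ=-2: eigenvector (0,1,0).
For λ=-3: eigenvector (1,0,1).
General solution: C_1e^(-t)(-1,0,-2) + C_2e^(-2t)(0,1,0) + C_3e^(-3t)(1,0,1).

x(t) = -C_1e^(-t) + C_3e^(-3t), y(t) = C_2e^(-2t), z(t) = -2C_1e^(-t) + C_3e^(-3t)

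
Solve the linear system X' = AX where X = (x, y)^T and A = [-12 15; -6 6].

Coefficient matrix A = [[-12, 15], [-6, 6]].
Characteristic polynomial det(A - λI) = λ^2 + 6λ + 18 = 0.
Eigenvalues λ = -3 ± 3i (complex conjugate pair).
For λ=-3+3i: an eigenvector is (-2,-1) - i(1,1) = (-2 - i, -1 - i).
A real fundamental pair from Re and Im of e^((-3+3i)t)v: X_1 = e^(-3t)(cos(3t)·(-2,-1) + sin(3t)·(1,1)), X_2 = e^(-3t)(sin(3t)·(-2,-1) - cos(3t)·(1,1)).
General solution: C_1X_1 + C_2X_2.

x(t) = C_1e^(-3t)sin(3t) - 2C_1e^(-3t)cos(3t) - 2C_2e^(-3t)sin(3t) - C_2e^(-3t)cos(3t), y(t) = C_1e^(-3t)sin(3t) - C_1e^(-3t)cos(3t) - C_2e^(-3t)sin(3t) - C_2e^(-3t)cos(3t)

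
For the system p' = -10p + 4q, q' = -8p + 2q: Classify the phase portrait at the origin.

A = [[-10,4],[-8,2]]; det(A-λI) = λ^2 + 8λ + 12.
λ = -6, -2: both negative.

stable node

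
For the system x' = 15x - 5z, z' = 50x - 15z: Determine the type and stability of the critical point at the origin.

center

A = [[15,-5],[50,-15]]; det(A-λI) = λ^2 + 25.
λ = 0 ± 5i: zero real part.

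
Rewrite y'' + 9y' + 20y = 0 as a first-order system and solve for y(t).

Let x_1 = y, x_2 = y'. Then x_1' = x_2 and x_2' = -20x_1 - 9x_2.
A = [[0,1],[-20,-9]]; det(A-λI) = λ^2 + 9λ + 20.
Eigenvalues λ = -5, -4 with eigenvectors (1,-5), (1,-4).

y(t) = K_1e^(-5t) + K_2e^(-4t)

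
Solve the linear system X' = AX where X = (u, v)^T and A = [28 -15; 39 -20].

u(t) = -2K_1e^(4t)sin(3t) + K_1e^(4t)cos(3t) + K_2e^(4t)sin(3t) + 2K_2e^(4t)cos(3t), v(t) = -3K_1e^(4t)sin(3t) + 2K_1e^(4t)cos(3t) + 2K_2e^(4t)sin(3t) + 3K_2e^(4t)cos(3t)

Coefficient matrix A = [[28, -15], [39, -20]].
Characteristic polynomial det(A - λI) = λ^2 - 8λ + 25 = 0.
Eigenvalues λ = 4 ± 3i (complex conjugate pair).
For λ=4+3i: an eigenvector is (1,2) - i(-2,-3) = (1 + 2i, 2 + 3i).
A real fundamental pair from Re and Im of e^((4+3i)t)v: X_1 = e^(4t)(cos(3t)·(1,2) + sin(3t)·(-2,-3)), X_2 = e^(4t)(sin(3t)·(1,2) - cos(3t)·(-2,-3)).
General solution: K_1X_1 + K_2X_2.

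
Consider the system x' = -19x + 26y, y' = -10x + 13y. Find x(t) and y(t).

Coefficient matrix A = [[-19, 26], [-10, 13]].
Characteristic polynomial det(A - λI) = λ^2 + 6λ + 13 = 0.
Eigenvalues λ = -3 ± 2i (complex conjugate pair).
For λ=-3+2i: an eigenvector is (-2,-1) - i(3,2) = (-2 - 3i, -1 - 2i).
A real fundamental pair from Re and Im of e^((-3+2i)t)v: X_1 = e^(-3t)(cos(2t)·(-2,-1) + sin(2t)·(3,2)), X_2 = e^(-3t)(sin(2t)·(-2,-1) - cos(2t)·(3,2)).
General solution: C_1X_1 + C_2X_2.

x(t) = 3C_1e^(-3t)sin(2t) - 2C_1e^(-3t)cos(2t) - 2C_2e^(-3t)sin(2t) - 3C_2e^(-3t)cos(2t), y(t) = 2C_1e^(-3t)sin(2t) - C_1e^(-3t)cos(2t) - C_2e^(-3t)sin(2t) - 2C_2e^(-3t)cos(2t)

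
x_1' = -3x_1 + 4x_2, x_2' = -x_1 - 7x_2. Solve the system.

x_1(t) = -2C_1e^(-5t) - 2C_2te^(-5t) + 3C_2e^(-5t), x_2(t) = C_1e^(-5t) + C_2te^(-5t) - 2C_2e^(-5t)

Coefficient matrix A = [[-3, 4], [-1, -7]].
Characteristic polynomial det(A - λI) = λ^2 + 10λ + 25 = 0.
Single eigenvalue λ = -5 with algebraic multiplicity 2.
Eigenvector v = (-2,1); generalized eigenvector w with (A-λI)w=v is (3,-2).
General solution: e^(-5t)[C_1·v + C_2·(t·v + w)].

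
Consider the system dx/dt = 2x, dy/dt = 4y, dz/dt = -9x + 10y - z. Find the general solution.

x(t) = C_2e^(2t), y(t) = C_1e^(4t), z(t) = 2C_1e^(4t) - 3C_2e^(2t) + C_3e^(-t)

Coefficient matrix A = [[2, 0, 0], [0, 4, 0], [-9, 10, -1]].
det(A - λI) = 0 gives eigenvalues λ = 4, 2, -1.
For λ=4: eigenvector (0,1,2).
For λ=2: eigenvector (1,0,-3).
For λ=-1: eigenvector (0,0,1).
General solution: C_1e^(4t)(0,1,2) + C_2e^(2t)(1,0,-3) + C_3e^(-t)(0,0,1).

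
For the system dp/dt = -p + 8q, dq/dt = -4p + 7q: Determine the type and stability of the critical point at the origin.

A = [[-1,8],[-4,7]]; det(A-λI) = λ^2 - 6λ + 25.
λ = 3 ± 4i: positive real part.

unstable spiral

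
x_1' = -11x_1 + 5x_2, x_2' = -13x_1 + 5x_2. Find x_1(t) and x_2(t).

Coefficient matrix A = [[-11, 5], [-13, 5]].
Characteristic polynomial det(A - λI) = λ^2 + 6λ + 10 = 0.
Eigenvalues λ = -3 ± i (complex conjugate pair).
For λ=-3+i: an eigenvector is (1,2) - i(2,3) = (1 - 2i, 2 - 3i).
A real fundamental pair from Re and Im of e^((-3+i)t)v: X_1 = e^(-3t)(cos(t)·(1,2) + sin(t)·(2,3)), X_2 = e^(-3t)(sin(t)·(1,2) - cos(t)·(2,3)).
General solution: C_1X_1 + C_2X_2.

x_1(t) = 2C_1e^(-3t)sin(t) + C_1e^(-3t)cos(t) + C_2e^(-3t)sin(t) - 2C_2e^(-3t)cos(t), x_2(t) = 3C_1e^(-3t)sin(t) + 2C_1e^(-3t)cos(t) + 2C_2e^(-3t)sin(t) - 3C_2e^(-3t)cos(t)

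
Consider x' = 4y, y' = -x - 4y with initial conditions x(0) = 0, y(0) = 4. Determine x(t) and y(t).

Coefficient matrix A = [[0, 4], [-1, -4]].
Characteristic polynomial det(A - λI) = λ^2 + 4λ + 4 = 0.
Single eigenvalue λ = -2 with algebraic multiplicity 2.
Eigenvector v = (-2,1); generalized eigenvector w with (A-λI)w=v is (-3,1).
General solution: e^(-2t)[C_1·v + C_2·(t·v + w)].
Applying x(0)=0, y(0)=4 gives C_1=12, C_2=-8.

x(t) = 16te^(-2t), y(t) = -8te^(-2t) + 4e^(-2t)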